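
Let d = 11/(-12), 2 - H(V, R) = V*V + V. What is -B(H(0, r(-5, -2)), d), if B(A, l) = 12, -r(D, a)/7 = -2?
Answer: -12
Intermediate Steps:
r(D, a) = 14 (r(D, a) = -7*(-2) = 14)
H(V, R) = 2 - V - V**2 (H(V, R) = 2 - (V*V + V) = 2 - (V**2 + V) = 2 - (V + V**2) = 2 + (-V - V**2) = 2 - V - V**2)
d = -11/12 (d = 11*(-1/12) = -11/12 ≈ -0.91667)
-B(H(0, r(-5, -2)), d) = -1*12 = -12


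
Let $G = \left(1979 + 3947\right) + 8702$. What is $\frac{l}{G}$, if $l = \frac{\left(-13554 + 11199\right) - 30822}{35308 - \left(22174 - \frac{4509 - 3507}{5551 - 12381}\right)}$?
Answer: $- \frac{37766485}{218698883484} \approx -0.00017269$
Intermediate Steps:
$G = 14628$ ($G = 5926 + 8702 = 14628$)
$l = - \frac{37766485}{14950703}$ ($l = \frac{-2355 - 30822}{35308 - \left(22174 - \frac{1002}{-6830}\right)} = - \frac{33177}{35308 + \left(1002 \left(- \frac{1}{6830}\right) - 22174\right)} = - \frac{33177}{35308 - \frac{75724711}{3415}} = - \frac{33177}{\frac{44852109}{3415}} = \left(-33177\right) \frac{3415}{44852109} = - \frac{37766485}{14950703} \approx -2.5261$)
$\frac{l}{G} = - \frac{37766485}{14950703 \cdot 14628} = \left(- \frac{37766485}{14950703}\right) \frac{1}{14628} = - \frac{37766485}{218698883484}$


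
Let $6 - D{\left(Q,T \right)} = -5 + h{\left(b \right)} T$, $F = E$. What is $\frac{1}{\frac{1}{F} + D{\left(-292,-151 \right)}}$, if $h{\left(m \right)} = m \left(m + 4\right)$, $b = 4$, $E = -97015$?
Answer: $\frac{97015}{469843644} \approx 0.00020648$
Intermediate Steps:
$F = -97015$
$h{\left(m \right)} = m \left(4 + m\right)$
$D{\left(Q,T \right)} = 11 - 32 T$ ($D{\left(Q,T \right)} = 6 - \left(-5 + 4 \left(4 + 4\right) T\right) = 6 - \left(-5 + 4 \cdot 8 T\right) = 6 - \left(-5 + 32 T\right) = 11 - 32 T$)
$\frac{1}{\frac{1}{F} + D{\left(-292,-151 \right)}} = \frac{1}{\frac{1}{-97015} + \left(11 - -4832\right)} = \frac{1}{- \frac{1}{97015} + \left(11 + 4832\right)} = \frac{1}{- \frac{1}{97015} + 4843} = \frac{1}{\frac{469843644}{97015}} = \frac{97015}{469843644}$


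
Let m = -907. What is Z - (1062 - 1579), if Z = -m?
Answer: 1424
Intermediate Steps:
Z = 907 (Z = -1*(-907) = 907)
Z - (1062 - 1579) = 907 - (1062 - 1579) = 907 - 1*(-517) = 907 + 517 = 1424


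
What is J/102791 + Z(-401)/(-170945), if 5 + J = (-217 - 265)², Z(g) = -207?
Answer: 39735049192/17571607495 ≈ 2.2613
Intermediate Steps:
J = 232319 (J = -5 + (-217 - 265)² = -5 + (-482)² = -5 + 232324 = 232319)
J/102791 + Z(-401)/(-170945) = 232319/102791 - 207/(-170945) = 232319*(1/102791) - 207*(-1/170945) = 232319/102791 + 207/170945 = 39735049192/17571607495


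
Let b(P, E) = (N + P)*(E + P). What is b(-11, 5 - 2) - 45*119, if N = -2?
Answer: -5251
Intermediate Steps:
b(P, E) = (-2 + P)*(E + P)
b(-11, 5 - 2) - 45*119 = ((-11)² - 2*(5 - 2) - 2*(-11) + (5 - 2)*(-11)) - 45*119 = (121 - 2*3 + 22 + 3*(-11)) - 5355 = (121 - 6 + 22 - 33) - 5355 = 104 - 5355 = -5251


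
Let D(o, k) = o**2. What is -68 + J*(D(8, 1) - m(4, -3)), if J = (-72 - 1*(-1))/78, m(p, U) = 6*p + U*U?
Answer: -7505/78 ≈ -96.218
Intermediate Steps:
m(p, U) = U**2 + 6*p (m(p, U) = 6*p + U**2 = U**2 + 6*p)
J = -71/78 (J = (-72 + 1)*(1/78) = -71*1/78 = -71/78 ≈ -0.91026)
-68 + J*(D(8, 1) - m(4, -3)) = -68 - 71*(8**2 - ((-3)**2 + 6*4))/78 = -68 - 71*(64 - (9 + 24))/78 = -68 - 71*(64 - 1*33)/78 = -68 - 71*(64 - 33)/78 = -68 - 71/78*31 = -68 - 2201/78 = -7505/78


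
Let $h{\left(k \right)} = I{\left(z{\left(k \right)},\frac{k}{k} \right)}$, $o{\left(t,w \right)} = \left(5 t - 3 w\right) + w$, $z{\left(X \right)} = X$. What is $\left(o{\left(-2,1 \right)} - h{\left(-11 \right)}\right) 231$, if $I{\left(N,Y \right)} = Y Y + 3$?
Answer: $-3696$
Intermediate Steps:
$o{\left(t,w \right)} = - 2 w + 5 t$ ($o{\left(t,w \right)} = \left(- 3 w + 5 t\right) + w = - 2 w + 5 t$)
$I{\left(N,Y \right)} = 3 + Y^{2}$ ($I{\left(N,Y \right)} = Y^{2} + 3 = 3 + Y^{2}$)
$h{\left(k \right)} = 4$ ($h{\left(k \right)} = 3 + \left(\frac{k}{k}\right)^{2} = 3 + 1^{2} = 3 + 1 = 4$)
$\left(o{\left(-2,1 \right)} - h{\left(-11 \right)}\right) 231 = \left(\left(\left(-2\right) 1 + 5 \left(-2\right)\right) - 4\right) 231 = \left(\left(-2 - 10\right) - 4\right) 231 = \left(-12 - 4\right) 231 = \left(-16\right) 231 = -3696$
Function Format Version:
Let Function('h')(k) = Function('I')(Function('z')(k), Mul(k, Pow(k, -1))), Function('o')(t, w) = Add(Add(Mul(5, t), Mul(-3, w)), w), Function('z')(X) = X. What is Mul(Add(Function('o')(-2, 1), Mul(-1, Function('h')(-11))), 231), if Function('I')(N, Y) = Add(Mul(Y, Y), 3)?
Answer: -3696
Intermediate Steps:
Function('o')(t, w) = Add(Mul(-2, w), Mul(5, t)) (Function('o')(t, w) = Add(Add(Mul(-3, w), Mul(5, t)), w) = Add(Mul(-2, w), Mul(5, t)))
Function('I')(N, Y) = Add(3, Pow(Y, 2)) (Function('I')(N, Y) = Add(Pow(Y, 2), 3) = Add(3, Pow(Y, 2)))
Function('h')(k) = 4 (Function('h')(k) = Add(3, Pow(Mul(k, Pow(k, -1)), 2)) = Add(3, Pow(1, 2)) = Add(3, 1) = 4)
Mul(Add(Function('o')(-2, 1), Mul(-1, Function('h')(-11))), 231) = Mul(Add(Add(Mul(-2, 1), Mul(5, -2)), Mul(-1, 4)), 231) = Mul(Add(Add(-2, -10), -4), 231) = Mul(Add(-12, -4), 231) = Mul(-16, 231) = -3696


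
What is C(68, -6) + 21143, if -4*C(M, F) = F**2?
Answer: 21134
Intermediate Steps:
C(M, F) = -F**2/4
C(68, -6) + 21143 = -1/4*(-6)**2 + 21143 = -1/4*36 + 21143 = -9 + 21143 = 21134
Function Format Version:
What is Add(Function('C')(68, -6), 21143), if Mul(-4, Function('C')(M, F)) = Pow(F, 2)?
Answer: 21134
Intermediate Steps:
Function('C')(M, F) = Mul(Rational(-1, 4), Pow(F, 2))
Add(Function('C')(68, -6), 21143) = Add(Mul(Rational(-1, 4), Pow(-6, 2)), 21143) = Add(Mul(Rational(-1, 4), 36), 21143) = Add(-9, 21143) = 21134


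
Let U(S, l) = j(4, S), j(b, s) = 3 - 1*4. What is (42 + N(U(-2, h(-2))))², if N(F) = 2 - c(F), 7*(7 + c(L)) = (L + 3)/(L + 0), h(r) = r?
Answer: 128881/49 ≈ 2630.2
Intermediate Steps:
c(L) = -7 + (3 + L)/(7*L) (c(L) = -7 + ((L + 3)/(L + 0))/7 = -7 + ((3 + L)/L)/7 = -7 + (3 + L)/(7*L))
j(b, s) = -1 (j(b, s) = 3 - 4 = -1)
U(S, l) = -1
N(F) = 2 - 3*(1 - 16*F)/(7*F)
(42 + N(U(-2, h(-2))))² = (42 + (⅐)*(-3 + 62*(-1))/(-1))² = (42 + (⅐)*(-1)*(-3 - 62))² = (42 + (⅐)*(-1)*(-65))² = (42 + 65/7)² = (359/7)² = 128881/49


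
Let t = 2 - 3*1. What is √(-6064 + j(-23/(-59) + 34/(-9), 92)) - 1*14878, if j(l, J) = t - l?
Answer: -14878 + 146*I*√8909/177 ≈ -14878.0 + 77.856*I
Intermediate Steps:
t = -1 (t = 2 - 3 = -1)
j(l, J) = -1 - l
√(-6064 + j(-23/(-59) + 34/(-9), 92)) - 1*14878 = √(-6064 + (-1 - (-23/(-59) + 34/(-9)))) - 1*14878 = √(-6064 + (-1 - (-23*(-1/59) + 34*(-⅑)))) - 14878 = √(-6064 + (-1 - (23/59 - 34/9))) - 14878 = √(-6064 + (-1 - 1*(-1799/531))) - 14878 = √(-6064 + (-1 + 1799/531)) - 14878 = √(-6064 + 1268/531) - 14878 = √(-3218716/531) - 14878 = 146*I*√8909/177 - 14878 = -14878 + 146*I*√8909/177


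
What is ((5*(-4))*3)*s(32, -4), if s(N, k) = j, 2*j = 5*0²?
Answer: 0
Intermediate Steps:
j = 0 (j = (5*0²)/2 = (5*0)/2 = (½)*0 = 0)
s(N, k) = 0
((5*(-4))*3)*s(32, -4) = ((5*(-4))*3)*0 = -20*3*0 = -60*0 = 0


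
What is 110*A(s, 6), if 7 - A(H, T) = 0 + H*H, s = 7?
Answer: -4620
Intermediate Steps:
A(H, T) = 7 - H**2 (A(H, T) = 7 - (0 + H*H) = 7 - (0 + H**2) = 7 - H**2)
110*A(s, 6) = 110*(7 - 1*7**2) = 110*(7 - 1*49) = 110*(7 - 49) = 110*(-42) = -4620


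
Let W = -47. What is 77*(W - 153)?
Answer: -15400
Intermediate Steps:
77*(W - 153) = 77*(-47 - 153) = 77*(-200) = -15400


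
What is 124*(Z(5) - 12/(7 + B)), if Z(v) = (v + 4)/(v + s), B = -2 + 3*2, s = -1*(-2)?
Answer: 1860/77 ≈ 24.156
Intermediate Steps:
s = 2
B = 4 (B = -2 + 6 = 4)
Z(v) = (4 + v)/(2 + v) (Z(v) = (v + 4)/(v + 2) = (4 + v)/(2 + v))
124*(Z(5) - 12/(7 + B)) = 124*((4 + 5)/(2 + 5) - 12/(7 + 4)) = 124*(9/7 - 12/11) = 124*(15/77) = 1860/77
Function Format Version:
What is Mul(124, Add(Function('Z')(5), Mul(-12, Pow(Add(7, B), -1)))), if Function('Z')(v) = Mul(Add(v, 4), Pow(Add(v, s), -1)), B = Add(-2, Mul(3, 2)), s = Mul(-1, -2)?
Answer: Rational(1860, 77) ≈ 24.156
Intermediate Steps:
s = 2
B = 4 (B = Add(-2, 6) = 4)
Function('Z')(v) = Mul(Pow(Add(2, v), -1), Add(4, v)) (Function('Z')(v) = Mul(Add(v, 4), Pow(Add(v, 2), -1)) = Mul(Add(4, v), Pow(Add(2, v), -1)) = Mul(Pow(Add(2, v), -1), Add(4, v)))
Mul(124, Add(Function('Z')(5), Mul(-12, Pow(Add(7, B), -1)))) = Mul(124, Add(Mul(Pow(Add(2, 5), -1), Add(4, 5)), Mul(-12, Pow(Add(7, 4), -1)))) = Mul(124, Add(Mul(Pow(7, -1), 9), Mul(-12, Pow(11, -1)))) = Mul(124, Add(Mul(Rational(1, 7), 9), Mul(-12, Rational(1, 11)))) = Mul(124, Add(Rational(9, 7), Rational(-12, 11))) = Mul(124, Rational(15, 77)) = Rational(1860, 77)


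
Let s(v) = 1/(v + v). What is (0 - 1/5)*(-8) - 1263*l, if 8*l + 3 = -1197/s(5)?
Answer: 75609559/40 ≈ 1.8902e+6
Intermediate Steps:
s(v) = 1/(2*v)
l = -11973/8 (l = -3/8 + (-1197/((1/2)/5))/8 = -3/8 + (-1197/((1/2)*(1/5)))/8 = -3/8 + (-1197/1/10)/8 = -3/8 + (-1197*10)/8 = -3/8 + (1/8)*(-11970) = -3/8 - 5985/4 = -11973/8 ≈ -1496.6)
(0 - 1/5)*(-8) - 1263*l = (0 - 1/5)*(-8) - 1263*(-11973/8) = (0 - 1*1/5)*(-8) + 15121899/8 = (0 - 1/5)*(-8) + 15121899/8 = -1/5*(-8) + 15121899/8 = 8/5 + 15121899/8 = 75609559/40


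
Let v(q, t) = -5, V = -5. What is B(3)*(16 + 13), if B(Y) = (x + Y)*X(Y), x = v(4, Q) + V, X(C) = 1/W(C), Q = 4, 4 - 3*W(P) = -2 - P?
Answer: -203/3 ≈ -67.667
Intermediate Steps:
W(P) = 2 + P/3 (W(P) = 4/3 - (-2 - P)/3 = 4/3 + (⅔ + P/3) = 2 + P/3)
X(C) = 1/(2 + C/3)
x = -10 (x = -5 - 5 = -10)
B(Y) = 3*(-10 + Y)/(6 + Y) (B(Y) = (-10 + Y)*(3/(6 + Y)) = 3*(-10 + Y)/(6 + Y))
B(3)*(16 + 13) = (3*(-10 + 3)/(6 + 3))*(16 + 13) = (3*(-7)/9)*29 = (3*(⅑)*(-7))*29 = -7/3*29 = -203/3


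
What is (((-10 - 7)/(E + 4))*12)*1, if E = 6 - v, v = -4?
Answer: -102/7 ≈ -14.571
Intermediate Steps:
E = 10 (E = 6 - 1*(-4) = 6 + 4 = 10)
(((-10 - 7)/(E + 4))*12)*1 = (((-10 - 7)/(10 + 4))*12)*1 = (-17/14*12)*1 = (-17*1/14*12)*1 = -17/14*12*1 = -102/7*1 = -102/7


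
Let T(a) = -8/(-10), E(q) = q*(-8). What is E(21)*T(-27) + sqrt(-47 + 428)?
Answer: -672/5 + sqrt(381) ≈ -114.88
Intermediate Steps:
E(q) = -8*q
T(a) = 4/5 (T(a) = -8*(-1/10) = 4/5)
E(21)*T(-27) + sqrt(-47 + 428) = -8*21*(4/5) + sqrt(-47 + 428) = -168*4/5 + sqrt(381) = -672/5 + sqrt(381)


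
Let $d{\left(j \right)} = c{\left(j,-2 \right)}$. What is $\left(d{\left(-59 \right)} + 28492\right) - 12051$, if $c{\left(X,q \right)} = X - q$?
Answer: $16384$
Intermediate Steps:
$d{\left(j \right)} = 2 + j$ ($d{\left(j \right)} = j - -2 = j + 2 = 2 + j$)
$\left(d{\left(-59 \right)} + 28492\right) - 12051 = \left(\left(2 - 59\right) + 28492\right) - 12051 = \left(-57 + 28492\right) - 12051 = 28435 - 12051 = 16384$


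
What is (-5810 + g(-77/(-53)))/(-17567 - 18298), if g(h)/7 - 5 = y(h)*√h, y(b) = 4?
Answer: 385/2391 - 28*√4081/1900845 ≈ 0.16008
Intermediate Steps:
g(h) = 35 + 28*√h (g(h) = 35 + 7*(4*√h) = 35 + 28*√h)
(-5810 + g(-77/(-53)))/(-17567 - 18298) = (-5810 + (35 + 28*√(-77/(-53))))/(-17567 - 18298) = (-5810 + (35 + 28*√(-77*(-1/53))))/(-35865) = (-5810 + (35 + 28*√(77/53)))*(-1/35865) = (-5810 + (35 + 28*(√4081/53)))*(-1/35865) = (-5810 + (35 + 28*√4081/53))*(-1/35865) = (-5775 + 28*√4081/53)*(-1/35865) = 385/2391 - 28*√4081/1900845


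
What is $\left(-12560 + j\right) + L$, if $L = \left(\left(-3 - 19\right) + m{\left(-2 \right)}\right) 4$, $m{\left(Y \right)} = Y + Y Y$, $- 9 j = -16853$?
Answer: $- \frac{96907}{9} \approx -10767.0$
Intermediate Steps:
$j = \frac{16853}{9}$ ($j = \left(- \frac{1}{9}\right) \left(-16853\right) = \frac{16853}{9} \approx 1872.6$)
$m{\left(Y \right)} = Y + Y^{2}$
$L = -80$ ($L = \left(\left(-3 - 19\right) - 2 \left(1 - 2\right)\right) 4 = \left(\left(-3 - 19\right) - -2\right) 4 = \left(-22 + 2\right) 4 = \left(-20\right) 4 = -80$)
$\left(-12560 + j\right) + L = \left(-12560 + \frac{16853}{9}\right) - 80 = - \frac{96187}{9} - 80 = - \frac{96907}{9}$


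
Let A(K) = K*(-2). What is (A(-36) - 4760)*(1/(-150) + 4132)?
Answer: -1452808856/75 ≈ -1.9371e+7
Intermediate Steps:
A(K) = -2*K
(A(-36) - 4760)*(1/(-150) + 4132) = (-2*(-36) - 4760)*(1/(-150) + 4132) = (72 - 4760)*(-1/150 + 4132) = -4688*619799/150 = -1452808856/75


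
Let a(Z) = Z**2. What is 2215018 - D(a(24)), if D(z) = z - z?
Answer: 2215018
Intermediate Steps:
D(z) = 0
2215018 - D(a(24)) = 2215018 - 1*0 = 2215018 + 0 = 2215018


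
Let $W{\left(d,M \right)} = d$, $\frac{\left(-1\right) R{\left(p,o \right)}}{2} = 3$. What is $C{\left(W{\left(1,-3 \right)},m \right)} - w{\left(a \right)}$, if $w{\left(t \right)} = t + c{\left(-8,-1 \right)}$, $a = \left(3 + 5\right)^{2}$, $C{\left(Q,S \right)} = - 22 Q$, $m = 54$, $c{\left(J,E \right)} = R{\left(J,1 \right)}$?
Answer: $-80$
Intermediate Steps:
$R{\left(p,o \right)} = -6$ ($R{\left(p,o \right)} = \left(-2\right) 3 = -6$)
$c{\left(J,E \right)} = -6$
$a = 64$ ($a = 8^{2} = 64$)
$w{\left(t \right)} = -6 + t$ ($w{\left(t \right)} = t - 6 = -6 + t$)
$C{\left(W{\left(1,-3 \right)},m \right)} - w{\left(a \right)} = \left(-22\right) 1 - \left(-6 + 64\right) = -22 - 58 = -80$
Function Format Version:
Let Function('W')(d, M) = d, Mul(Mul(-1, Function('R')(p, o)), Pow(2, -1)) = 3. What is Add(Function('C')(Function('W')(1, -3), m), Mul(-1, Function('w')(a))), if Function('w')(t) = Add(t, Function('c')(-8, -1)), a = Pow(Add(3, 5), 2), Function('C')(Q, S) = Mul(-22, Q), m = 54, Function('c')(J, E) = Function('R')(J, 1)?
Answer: -80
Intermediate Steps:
Function('R')(p, o) = -6 (Function('R')(p, o) = Mul(-2, 3) = -6)
Function('c')(J, E) = -6
a = 64 (a = Pow(8, 2) = 64)
Function('w')(t) = Add(-6, t) (Function('w')(t) = Add(t, -6) = Add(-6, t))
Add(Function('C')(Function('W')(1, -3), m), Mul(-1, Function('w')(a))) = Add(Mul(-22, 1), Mul(-1, Add(-6, 64))) = Add(-22, Mul(-1, 58)) = Add(-22, -58) = -80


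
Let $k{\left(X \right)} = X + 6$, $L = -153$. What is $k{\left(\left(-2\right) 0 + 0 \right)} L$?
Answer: $-918$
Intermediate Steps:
$k{\left(X \right)} = 6 + X$
$k{\left(\left(-2\right) 0 + 0 \right)} L = \left(6 + \left(\left(-2\right) 0 + 0\right)\right) \left(-153\right) = \left(6 + \left(0 + 0\right)\right) \left(-153\right) = \left(6 + 0\right) \left(-153\right) = 6 \left(-153\right) = -918$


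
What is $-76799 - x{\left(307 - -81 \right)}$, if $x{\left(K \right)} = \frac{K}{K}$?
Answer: $-76800$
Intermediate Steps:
$x{\left(K \right)} = 1$
$-76799 - x{\left(307 - -81 \right)} = -76799 - 1 = -76800$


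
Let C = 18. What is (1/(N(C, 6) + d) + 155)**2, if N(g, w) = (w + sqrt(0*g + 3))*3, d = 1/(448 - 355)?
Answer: 39766658803338163/1653927174601 - 10348483135995*sqrt(3)/3307854349202 ≈ 24038.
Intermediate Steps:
d = 1/93 ≈ 0.010753
N(g, w) = 3*w + 3*sqrt(3) (N(g, w) = (w + sqrt(0 + 3))*3 = (w + sqrt(3))*3 = 3*w + 3*sqrt(3))
(1/(N(C, 6) + d) + 155)**2 = (1/((3*6 + 3*sqrt(3)) + 1/93) + 155)**2 = (1/((18 + 3*sqrt(3)) + 1/93) + 155)**2 = (1/(1675/93 + 3*sqrt(3)) + 155)**2 = (155 + 1/(1675/93 + 3*sqrt(3)))**2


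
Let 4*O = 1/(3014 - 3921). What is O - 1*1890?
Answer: -6856921/3628 ≈ -1890.0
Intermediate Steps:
O = -1/3628 (O = 1/(4*(3014 - 3921)) = (¼)/(-907) = (¼)*(-1/907) = -1/3628 ≈ -0.00027563)
O - 1*1890 = -1/3628 - 1*1890 = -1/3628 - 1890 = -6856921/3628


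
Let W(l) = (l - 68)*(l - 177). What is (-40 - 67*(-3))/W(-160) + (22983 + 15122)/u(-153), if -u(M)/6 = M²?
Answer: -484203781/1798653924 ≈ -0.26920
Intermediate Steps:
W(l) = (-177 + l)*(-68 + l) (W(l) = (-68 + l)*(-177 + l) = (-177 + l)*(-68 + l))
u(M) = -6*M²
(-40 - 67*(-3))/W(-160) + (22983 + 15122)/u(-153) = (-40 - 67*(-3))/(12036 + (-160)² - 245*(-160)) + (22983 + 15122)/((-6*(-153)²)) = (-40 + 201)/(12036 + 25600 + 39200) + 38105/((-6*23409)) = 161/76836 + 38105/(-140454) = 161*(1/76836) + 38105*(-1/140454) = 161/76836 - 38105/140454 = -484203781/1798653924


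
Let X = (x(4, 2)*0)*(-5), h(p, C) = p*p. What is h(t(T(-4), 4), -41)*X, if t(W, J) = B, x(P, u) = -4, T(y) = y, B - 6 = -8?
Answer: 0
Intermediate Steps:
B = -2 (B = 6 - 8 = -2)
t(W, J) = -2
h(p, C) = p²
X = 0 (X = -4*0*(-5) = 0*(-5) = 0)
h(t(T(-4), 4), -41)*X = (-2)²*0 = 4*0 = 0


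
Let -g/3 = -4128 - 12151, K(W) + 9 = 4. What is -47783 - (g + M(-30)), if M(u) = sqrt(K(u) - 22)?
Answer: -96620 - 3*I*sqrt(3) ≈ -96620.0 - 5.1962*I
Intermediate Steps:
K(W) = -5 (K(W) = -9 + 4 = -5)
g = 48837 (g = -3*(-4128 - 12151) = -3*(-16279) = 48837)
M(u) = 3*I*sqrt(3) (M(u) = sqrt(-5 - 22) = sqrt(-27) = 3*I*sqrt(3))
-47783 - (g + M(-30)) = -47783 - (48837 + 3*I*sqrt(3)) = -47783 + (-48837 - 3*I*sqrt(3)) = -96620 - 3*I*sqrt(3)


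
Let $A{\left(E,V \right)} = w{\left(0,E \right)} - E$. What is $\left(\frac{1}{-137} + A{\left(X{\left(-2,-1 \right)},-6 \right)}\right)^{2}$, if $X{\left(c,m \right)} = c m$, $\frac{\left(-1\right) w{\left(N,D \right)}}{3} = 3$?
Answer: $\frac{2274064}{18769} \approx 121.16$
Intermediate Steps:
$w{\left(N,D \right)} = -9$ ($w{\left(N,D \right)} = \left(-3\right) 3 = -9$)
$A{\left(E,V \right)} = -9 - E$
$\left(\frac{1}{-137} + A{\left(X{\left(-2,-1 \right)},-6 \right)}\right)^{2} = \left(\frac{1}{-137} - \left(9 - -2\right)\right)^{2} = \left(- \frac{1}{137} - 11\right)^{2} = \left(- \frac{1508}{137}\right)^{2} = \frac{2274064}{18769}$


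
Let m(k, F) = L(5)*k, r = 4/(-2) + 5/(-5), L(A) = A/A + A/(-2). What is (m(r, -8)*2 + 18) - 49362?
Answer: -49335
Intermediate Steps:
L(A) = 1 - A/2 (L(A) = 1 + A*(-½) = 1 - A/2)
r = -3 (r = 4*(-½) + 5*(-⅕) = -2 - 1 = -3)
m(k, F) = -3*k/2 (m(k, F) = (1 - ½*5)*k = (1 - 5/2)*k = -3*k/2)
(m(r, -8)*2 + 18) - 49362 = (-3/2*(-3)*2 + 18) - 49362 = ((9/2)*2 + 18) - 49362 = (9 + 18) - 49362 = 27 - 49362 = -49335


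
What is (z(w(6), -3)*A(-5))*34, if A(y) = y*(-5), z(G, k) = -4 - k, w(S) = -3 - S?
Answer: -850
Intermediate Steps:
A(y) = -5*y
(z(w(6), -3)*A(-5))*34 = ((-4 - 1*(-3))*(-5*(-5)))*34 = ((-4 + 3)*25)*34 = -1*25*34 = -25*34 = -850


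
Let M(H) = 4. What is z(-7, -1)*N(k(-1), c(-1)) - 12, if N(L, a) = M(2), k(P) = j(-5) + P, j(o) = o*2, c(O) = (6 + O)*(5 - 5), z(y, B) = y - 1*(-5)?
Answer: -20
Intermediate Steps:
z(y, B) = 5 + y (z(y, B) = y + 5 = 5 + y)
c(O) = 0 (c(O) = (6 + O)*0 = 0)
j(o) = 2*o
k(P) = -10 + P (k(P) = 2*(-5) + P = -10 + P)
N(L, a) = 4
z(-7, -1)*N(k(-1), c(-1)) - 12 = (5 - 7)*4 - 12 = -2*4 - 12 = -8 - 12 = -20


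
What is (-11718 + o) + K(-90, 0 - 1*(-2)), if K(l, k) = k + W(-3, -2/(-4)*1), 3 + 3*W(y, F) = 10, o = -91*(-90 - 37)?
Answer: -470/3 ≈ -156.67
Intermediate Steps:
o = 11557 (o = -91*(-127) = 11557)
W(y, F) = 7/3 (W(y, F) = -1 + (⅓)*10 = -1 + 10/3 = 7/3)
K(l, k) = 7/3 + k (K(l, k) = k + 7/3 = 7/3 + k)
(-11718 + o) + K(-90, 0 - 1*(-2)) = (-11718 + 11557) + (7/3 + (0 - 1*(-2))) = -161 + (7/3 + (0 + 2)) = -161 + (7/3 + 2) = -161 + 13/3 = -470/3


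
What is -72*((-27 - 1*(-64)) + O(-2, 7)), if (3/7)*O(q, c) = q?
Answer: -2328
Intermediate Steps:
O(q, c) = 7*q/3
-72*((-27 - 1*(-64)) + O(-2, 7)) = -72*((-27 - 1*(-64)) + (7/3)*(-2)) = -72*((-27 + 64) - 14/3) = -72*(37 - 14/3) = -72*97/3 = -2328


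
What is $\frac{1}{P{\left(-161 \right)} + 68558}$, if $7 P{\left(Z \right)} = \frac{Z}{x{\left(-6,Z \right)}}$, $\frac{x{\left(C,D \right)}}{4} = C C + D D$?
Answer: $\frac{103828}{7118240001} \approx 1.4586 \cdot 10^{-5}$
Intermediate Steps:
$x{\left(C,D \right)} = 4 C^{2} + 4 D^{2}$ ($x{\left(C,D \right)} = 4 \left(C C + D D\right) = 4 \left(C^{2} + D^{2}\right) = 4 C^{2} + 4 D^{2}$)
$P{\left(Z \right)} = \frac{Z}{7 \left(144 + 4 Z^{2}\right)}$ ($P{\left(Z \right)} = \frac{Z \frac{1}{4 \left(-6\right)^{2} + 4 Z^{2}}}{7} = \frac{Z \frac{1}{4 \cdot 36 + 4 Z^{2}}}{7} = \frac{Z \frac{1}{144 + 4 Z^{2}}}{7} = \frac{Z}{7 \left(144 + 4 Z^{2}\right)}$)
$\frac{1}{P{\left(-161 \right)} + 68558} = \frac{1}{\frac{1}{28} \left(-161\right) \frac{1}{36 + \left(-161\right)^{2}} + 68558} = \frac{1}{\frac{1}{28} \left(-161\right) \frac{1}{36 + 25921} + 68558} = \frac{1}{\frac{1}{28} \left(-161\right) \frac{1}{25957} + 68558} = \frac{1}{- \frac{23}{103828} + 68558} = \frac{1}{\frac{7118240001}{103828}} = \frac{103828}{7118240001}$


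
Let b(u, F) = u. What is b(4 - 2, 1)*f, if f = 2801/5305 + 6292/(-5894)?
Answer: -16869966/15633835 ≈ -1.0791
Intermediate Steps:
f = -8434983/15633835 (f = 2801*(1/5305) + 6292*(-1/5894) = 2801/5305 - 3146/2947 = -8434983/15633835 ≈ -0.53953)
b(4 - 2, 1)*f = (4 - 2)*(-8434983/15633835) = 2*(-8434983/15633835) = -16869966/15633835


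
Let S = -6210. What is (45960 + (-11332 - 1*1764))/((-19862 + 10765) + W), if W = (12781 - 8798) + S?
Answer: -8216/2831 ≈ -2.9022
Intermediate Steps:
W = -2227 (W = (12781 - 8798) - 6210 = 3983 - 6210 = -2227)
(45960 + (-11332 - 1*1764))/((-19862 + 10765) + W) = (45960 + (-11332 - 1*1764))/((-19862 + 10765) - 2227) = (45960 + (-11332 - 1764))/(-9097 - 2227) = (45960 - 13096)/(-11324) = 32864*(-1/11324) = -8216/2831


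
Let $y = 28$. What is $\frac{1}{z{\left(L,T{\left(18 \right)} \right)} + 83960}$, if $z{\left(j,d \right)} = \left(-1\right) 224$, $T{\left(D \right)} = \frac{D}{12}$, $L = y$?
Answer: $\frac{1}{83736} \approx 1.1942 \cdot 10^{-5}$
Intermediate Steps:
$L = 28$
$T{\left(D \right)} = \frac{D}{12}$ ($T{\left(D \right)} = D \frac{1}{12} = \frac{D}{12}$)
$z{\left(j,d \right)} = -224$
$\frac{1}{z{\left(L,T{\left(18 \right)} \right)} + 83960} = \frac{1}{-224 + 83960} = \frac{1}{83736}$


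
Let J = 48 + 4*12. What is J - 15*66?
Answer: -894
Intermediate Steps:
J = 96 (J = 48 + 48 = 96)
J - 15*66 = 96 - 15*66 = 96 - 990 = -894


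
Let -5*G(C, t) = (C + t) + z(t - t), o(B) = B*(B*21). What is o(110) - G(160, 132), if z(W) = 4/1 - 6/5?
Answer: 6353974/25 ≈ 2.5416e+5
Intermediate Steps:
z(W) = 14/5 (z(W) = 4*1 - 6*1/5 = 4 - 6/5 = 14/5)
o(B) = 21*B**2 (o(B) = B*(21*B) = 21*B**2)
G(C, t) = -14/25 - C/5 - t/5 (G(C, t) = -((C + t) + 14/5)/5 = -(14/5 + C + t)/5 = -14/25 - C/5 - t/5)
o(110) - G(160, 132) = 21*110**2 - (-14/25 - 1/5*160 - 1/5*132) = 21*12100 - (-14/25 - 32 - 132/5) = 254100 - 1*(-1474/25) = 254100 + 1474/25 = 6353974/25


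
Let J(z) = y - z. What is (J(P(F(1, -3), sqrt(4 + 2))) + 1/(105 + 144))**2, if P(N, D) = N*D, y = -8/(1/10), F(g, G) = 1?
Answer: 397138567/62001 + 39838*sqrt(6)/249 ≈ 6797.3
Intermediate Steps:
y = -80 (y = -8/1/10 = -8*10 = -80)
P(N, D) = D*N
J(z) = -80 - z
(J(P(F(1, -3), sqrt(4 + 2))) + 1/(105 + 144))**2 = ((-80 - sqrt(4 + 2)) + 1/(105 + 144))**2 = ((-80 - sqrt(6)) + 1/249)**2 = (-19919/249 - sqrt(6))**2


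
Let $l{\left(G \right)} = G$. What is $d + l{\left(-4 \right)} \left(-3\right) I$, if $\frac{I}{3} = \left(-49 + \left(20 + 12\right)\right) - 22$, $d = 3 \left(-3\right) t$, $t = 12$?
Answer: $-1512$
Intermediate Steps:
$d = -108$ ($d = 3 \left(-3\right) 12 = \left(-9\right) 12 = -108$)
$I = -117$ ($I = 3 \left(\left(-49 + \left(20 + 12\right)\right) - 22\right) = 3 \left(\left(-49 + 32\right) - 22\right) = 3 \left(-17 - 22\right) = 3 \left(-39\right) = -117$)
$d + l{\left(-4 \right)} \left(-3\right) I = -108 + \left(-4\right) \left(-3\right) \left(-117\right) = -108 + 12 \left(-117\right) = -108 - 1404 = -1512$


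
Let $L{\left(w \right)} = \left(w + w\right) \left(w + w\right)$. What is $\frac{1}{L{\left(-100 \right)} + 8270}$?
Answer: $\frac{1}{48270} \approx 2.0717 \cdot 10^{-5}$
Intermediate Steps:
$L{\left(w \right)} = 4 w^{2}$ ($L{\left(w \right)} = 2 w 2 w = 4 w^{2}$)
$\frac{1}{L{\left(-100 \right)} + 8270} = \frac{1}{4 \left(-100\right)^{2} + 8270} = \frac{1}{4 \cdot 10000 + 8270} = \frac{1}{40000 + 8270} = \frac{1}{48270}$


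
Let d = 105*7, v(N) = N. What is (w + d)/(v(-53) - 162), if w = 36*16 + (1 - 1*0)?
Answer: -1312/215 ≈ -6.1023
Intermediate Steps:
d = 735
w = 577 (w = 576 + (1 + 0) = 576 + 1 = 577)
(w + d)/(v(-53) - 162) = (577 + 735)/(-53 - 162) = 1312/(-215) = 1312*(-1/215) = -1312/215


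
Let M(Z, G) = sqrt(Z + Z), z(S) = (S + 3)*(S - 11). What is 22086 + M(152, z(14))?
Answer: 22086 + 4*sqrt(19) ≈ 22103.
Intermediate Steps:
z(S) = (-11 + S)*(3 + S) (z(S) = (3 + S)*(-11 + S) = (-11 + S)*(3 + S))
M(Z, G) = sqrt(2)*sqrt(Z) (M(Z, G) = sqrt(2*Z) = sqrt(2)*sqrt(Z))
22086 + M(152, z(14)) = 22086 + sqrt(2)*sqrt(152) = 22086 + sqrt(2)*(2*sqrt(38)) = 22086 + 4*sqrt(19)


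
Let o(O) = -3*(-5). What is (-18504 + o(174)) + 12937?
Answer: -5552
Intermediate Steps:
o(O) = 15
(-18504 + o(174)) + 12937 = (-18504 + 15) + 12937 = -18489 + 12937 = -5552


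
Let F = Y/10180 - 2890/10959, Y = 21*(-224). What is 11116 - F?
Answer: 310052763814/27890655 ≈ 11117.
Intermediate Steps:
Y = -4704
F = -20242834/27890655 (F = -4704/10180 - 2890/10959 = -4704*1/10180 - 2890*1/10959 = -1176/2545 - 2890/10959 = -20242834/27890655 ≈ -0.72579)
11116 - F = 11116 - 1*(-20242834/27890655) = 11116 + 20242834/27890655 = 310052763814/27890655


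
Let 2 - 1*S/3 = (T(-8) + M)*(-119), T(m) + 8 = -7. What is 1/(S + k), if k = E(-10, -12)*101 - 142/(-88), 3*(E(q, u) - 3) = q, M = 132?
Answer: 132/5510069 ≈ 2.3956e-5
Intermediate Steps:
E(q, u) = 3 + q/3
T(m) = -15 (T(m) = -8 - 7 = -15)
k = -4231/132 (k = (3 + (1/3)*(-10))*101 - 142/(-88) = (3 - 10/3)*101 - 142*(-1/88) = -1/3*101 + 71/44 = -101/3 + 71/44 = -4231/132 ≈ -32.053)
S = 41775 (S = 6 - 3*(-15 + 132)*(-119) = 6 - 351*(-119) = 6 - 3*(-13923) = 6 + 41769 = 41775)
1/(S + k) = 1/(41775 - 4231/132) = 1/(5510069/132) = 132/5510069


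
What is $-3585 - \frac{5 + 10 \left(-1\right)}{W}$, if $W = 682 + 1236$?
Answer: $- \frac{6876025}{1918} \approx -3585.0$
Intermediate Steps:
$W = 1918$
$-3585 - \frac{5 + 10 \left(-1\right)}{W} = -3585 - \frac{5 + 10 \left(-1\right)}{1918} = -3585 - \left(5 - 10\right) \frac{1}{1918} = -3585 - \left(-5\right) \frac{1}{1918} = -3585 - - \frac{5}{1918} = -3585 + \frac{5}{1918} = - \frac{6876025}{1918}$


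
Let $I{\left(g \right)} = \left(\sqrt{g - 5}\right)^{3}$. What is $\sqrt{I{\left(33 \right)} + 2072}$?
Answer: $2 \sqrt{518 + 14 \sqrt{7}} \approx 47.119$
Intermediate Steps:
$I{\left(g \right)} = \left(-5 + g\right)^{\frac{3}{2}}$ ($I{\left(g \right)} = \left(\sqrt{-5 + g}\right)^{3} = \left(-5 + g\right)^{\frac{3}{2}}$)
$\sqrt{I{\left(33 \right)} + 2072} = \sqrt{\left(-5 + 33\right)^{\frac{3}{2}} + 2072} = \sqrt{28^{\frac{3}{2}} + 2072} = \sqrt{56 \sqrt{7} + 2072} = \sqrt{2072 + 56 \sqrt{7}}$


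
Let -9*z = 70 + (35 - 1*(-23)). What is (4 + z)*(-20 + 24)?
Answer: -368/9 ≈ -40.889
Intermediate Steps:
z = -128/9 (z = -(70 + (35 - 1*(-23)))/9 = -(70 + (35 + 23))/9 = -(70 + 58)/9 = -1/9*128 = -128/9 ≈ -14.222)
(4 + z)*(-20 + 24) = (4 - 128/9)*(-20 + 24) = -92/9*4 = -368/9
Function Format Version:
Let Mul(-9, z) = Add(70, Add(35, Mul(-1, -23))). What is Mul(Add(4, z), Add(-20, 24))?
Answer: Rational(-368, 9) ≈ -40.889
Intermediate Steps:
z = Rational(-128, 9) (z = Mul(Rational(-1, 9), Add(70, Add(35, Mul(-1, -23)))) = Mul(Rational(-1, 9), Add(70, Add(35, 23))) = Mul(Rational(-1, 9), Add(70, 58)) = Mul(Rational(-1, 9), 128) = Rational(-128, 9) ≈ -14.222)
Mul(Add(4, z), Add(-20, 24)) = Mul(Add(4, Rational(-128, 9)), Add(-20, 24)) = Mul(Rational(-92, 9), 4) = Rational(-368, 9)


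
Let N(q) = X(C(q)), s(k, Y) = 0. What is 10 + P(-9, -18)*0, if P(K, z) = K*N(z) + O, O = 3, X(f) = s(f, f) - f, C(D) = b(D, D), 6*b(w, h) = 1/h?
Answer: 10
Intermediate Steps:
b(w, h) = 1/(6*h)
C(D) = 1/(6*D)
X(f) = -f (X(f) = 0 - f = -f)
N(q) = -1/(6*q)
P(K, z) = 3 - K/(6*z) (P(K, z) = K*(-1/(6*z)) + 3 = -K/(6*z) + 3 = 3 - K/(6*z))
10 + P(-9, -18)*0 = 10 + (3 - ⅙*(-9)/(-18))*0 = 10 + (3 - ⅙*(-9)*(-1/18))*0 = 10 + (3 - 1/12)*0 = 10 + (35/12)*0 = 10 + 0 = 10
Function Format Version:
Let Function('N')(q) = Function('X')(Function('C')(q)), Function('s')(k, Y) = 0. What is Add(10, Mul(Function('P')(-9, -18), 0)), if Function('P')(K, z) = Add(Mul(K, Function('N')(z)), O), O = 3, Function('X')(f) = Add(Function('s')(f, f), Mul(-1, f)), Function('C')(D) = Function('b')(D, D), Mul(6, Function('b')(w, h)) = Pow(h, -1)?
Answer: 10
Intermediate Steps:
Function('b')(w, h) = Mul(Rational(1, 6), Pow(h, -1))
Function('C')(D) = Mul(Rational(1, 6), Pow(D, -1))
Function('X')(f) = Mul(-1, f) (Function('X')(f) = Add(0, Mul(-1, f)) = Mul(-1, f))
Function('N')(q) = Mul(Rational(-1, 6), Pow(q, -1)) (Function('N')(q) = Mul(-1, Mul(Rational(1, 6), Pow(q, -1))) = Mul(Rational(-1, 6), Pow(q, -1)))
Function('P')(K, z) = Add(3, Mul(Rational(-1, 6), K, Pow(z, -1))) (Function('P')(K, z) = Add(Mul(K, Mul(Rational(-1, 6), Pow(z, -1))), 3) = Add(Mul(Rational(-1, 6), K, Pow(z, -1)), 3) = Add(3, Mul(Rational(-1, 6), K, Pow(z, -1))))
Add(10, Mul(Function('P')(-9, -18), 0)) = Add(10, Mul(Add(3, Mul(Rational(-1, 6), -9, Pow(-18, -1))), 0)) = Add(10, Mul(Add(3, Mul(Rational(-1, 6), -9, Rational(-1, 18))), 0)) = Add(10, Mul(Add(3, Rational(-1, 12)), 0)) = Add(10, Mul(Rational(35, 12), 0)) = Add(10, 0) = 10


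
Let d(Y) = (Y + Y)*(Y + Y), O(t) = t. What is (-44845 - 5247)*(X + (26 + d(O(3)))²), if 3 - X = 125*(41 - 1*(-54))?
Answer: 402138576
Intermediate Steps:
d(Y) = 4*Y² (d(Y) = (2*Y)*(2*Y) = 4*Y²)
X = -11872 (X = 3 - 125*(41 - 1*(-54)) = 3 - 125*(41 + 54) = 3 - 125*95 = 3 - 1*11875 = 3 - 11875 = -11872)
(-44845 - 5247)*(X + (26 + d(O(3)))²) = (-44845 - 5247)*(-11872 + (26 + 4*3²)²) = -50092*(-11872 + (26 + 4*9)²) = -50092*(-11872 + (26 + 36)²) = -50092*(-11872 + 62²) = -50092*(-11872 + 3844) = -50092*(-8028) = 402138576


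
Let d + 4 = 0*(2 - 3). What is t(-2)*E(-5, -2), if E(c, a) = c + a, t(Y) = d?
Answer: 28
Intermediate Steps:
d = -4 (d = -4 + 0*(2 - 3) = -4 + 0*(-1) = -4 + 0 = -4)
t(Y) = -4
E(c, a) = a + c
t(-2)*E(-5, -2) = -4*(-2 - 5) = -4*(-7) = 28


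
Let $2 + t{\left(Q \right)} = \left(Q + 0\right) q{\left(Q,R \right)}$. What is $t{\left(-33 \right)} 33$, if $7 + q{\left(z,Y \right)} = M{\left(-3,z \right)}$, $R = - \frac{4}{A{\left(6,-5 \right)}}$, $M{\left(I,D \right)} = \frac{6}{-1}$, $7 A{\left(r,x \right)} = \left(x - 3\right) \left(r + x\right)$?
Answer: $14091$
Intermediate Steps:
$A{\left(r,x \right)} = \frac{\left(-3 + x\right) \left(r + x\right)}{7}$ ($A{\left(r,x \right)} = \frac{\left(x - 3\right) \left(r + x\right)}{7} = \frac{\left(-3 + x\right) \left(r + x\right)}{7}$)
$M{\left(I,D \right)} = -6$ ($M{\left(I,D \right)} = 6 \left(-1\right) = -6$)
$R = \frac{7}{2}$ ($R = - \frac{4}{\left(- \frac{3}{7}\right) 6 - - \frac{15}{7} + \frac{\left(-5\right)^{2}}{7} + \frac{1}{7} \cdot 6 \left(-5\right)} = - \frac{4}{- \frac{18}{7} + \frac{15}{7} + \frac{1}{7} \cdot 25 - \frac{30}{7}} = - \frac{4}{- \frac{18}{7} + \frac{15}{7} + \frac{25}{7} - \frac{30}{7}} = - \frac{4}{- \frac{8}{7}} = \left(-4\right) \left(- \frac{7}{8}\right) = \frac{7}{2} \approx 3.5$)
$q{\left(z,Y \right)} = -13$ ($q{\left(z,Y \right)} = -7 - 6 = -13$)
$t{\left(Q \right)} = -2 - 13 Q$ ($t{\left(Q \right)} = -2 + \left(Q + 0\right) \left(-13\right) = -2 + Q \left(-13\right) = -2 - 13 Q$)
$t{\left(-33 \right)} 33 = \left(-2 - -429\right) 33 = \left(-2 + 429\right) 33 = 427 \cdot 33 = 14091$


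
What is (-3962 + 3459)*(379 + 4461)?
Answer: -2434520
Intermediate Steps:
(-3962 + 3459)*(379 + 4461) = -503*4840 = -2434520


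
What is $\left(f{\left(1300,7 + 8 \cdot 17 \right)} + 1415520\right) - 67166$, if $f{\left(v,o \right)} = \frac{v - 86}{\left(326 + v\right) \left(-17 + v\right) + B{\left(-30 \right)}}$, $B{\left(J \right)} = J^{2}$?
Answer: $\frac{1407046501873}{1043529} \approx 1.3484 \cdot 10^{6}$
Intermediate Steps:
$f{\left(v,o \right)} = \frac{-86 + v}{900 + \left(-17 + v\right) \left(326 + v\right)}$ ($f{\left(v,o \right)} = \frac{v - 86}{\left(326 + v\right) \left(-17 + v\right) + \left(-30\right)^{2}} = \frac{-86 + v}{\left(-17 + v\right) \left(326 + v\right) + 900} = \frac{-86 + v}{900 + \left(-17 + v\right) \left(326 + v\right)}$)
$\left(f{\left(1300,7 + 8 \cdot 17 \right)} + 1415520\right) - 67166 = \left(\frac{-86 + 1300}{-4642 + 1300^{2} + 309 \cdot 1300} + 1415520\right) - 67166 = \left(\frac{1}{-4642 + 1690000 + 401700} \cdot 1214 + 1415520\right) - 67166 = \left(\frac{1}{2087058} \cdot 1214 + 1415520\right) - 67166 = \left(\frac{607}{1043529} + 1415520\right) - 67166 = \frac{1477136170687}{1043529} - 67166 = \frac{1407046501873}{1043529}$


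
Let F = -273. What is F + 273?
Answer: 0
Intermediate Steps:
F + 273 = -273 + 273 = 0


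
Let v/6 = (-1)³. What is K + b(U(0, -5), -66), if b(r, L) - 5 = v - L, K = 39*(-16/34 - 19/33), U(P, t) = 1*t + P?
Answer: 4524/187 ≈ 24.193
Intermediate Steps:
U(P, t) = P + t (U(P, t) = t + P = P + t)
v = -6 (v = 6*(-1)³ = 6*(-1) = -6)
K = -7631/187 (K = 39*(-16*1/34 - 19*1/33) = 39*(-8/17 - 19/33) = 39*(-587/561) = -7631/187 ≈ -40.807)
b(r, L) = -1 - L (b(r, L) = 5 + (-6 - L) = -1 - L)
K + b(U(0, -5), -66) = -7631/187 + (-1 - 1*(-66)) = -7631/187 + (-1 + 66) = -7631/187 + 65 = 4524/187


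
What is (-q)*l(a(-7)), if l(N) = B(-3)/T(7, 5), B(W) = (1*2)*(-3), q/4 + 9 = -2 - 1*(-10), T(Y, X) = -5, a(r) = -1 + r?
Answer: 24/5 ≈ 4.8000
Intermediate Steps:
q = -4 (q = -36 + 4*(-2 - 1*(-10)) = -36 + 4*(-2 + 10) = -36 + 4*8 = -36 + 32 = -4)
B(W) = -6 (B(W) = 2*(-3) = -6)
l(N) = 6/5 (l(N) = -6/(-5) = -6*(-⅕) = 6/5)
(-q)*l(a(-7)) = -1*(-4)*(6/5) = 4*(6/5) = 24/5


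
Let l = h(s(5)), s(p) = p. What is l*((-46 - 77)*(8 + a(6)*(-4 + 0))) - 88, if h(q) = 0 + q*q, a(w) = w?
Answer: 49112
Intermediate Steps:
h(q) = q**2 (h(q) = 0 + q**2 = q**2)
l = 25 (l = 5**2 = 25)
l*((-46 - 77)*(8 + a(6)*(-4 + 0))) - 88 = 25*((-46 - 77)*(8 + 6*(-4 + 0))) - 88 = 25*(-123*(8 + 6*(-4))) - 88 = 25*(-123*(8 - 24)) - 88 = 25*(-123*(-16)) - 88 = 25*1968 - 88 = 49200 - 88 = 49112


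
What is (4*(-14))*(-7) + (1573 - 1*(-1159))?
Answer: 3124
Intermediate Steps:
(4*(-14))*(-7) + (1573 - 1*(-1159)) = -56*(-7) + (1573 + 1159) = 392 + 2732 = 3124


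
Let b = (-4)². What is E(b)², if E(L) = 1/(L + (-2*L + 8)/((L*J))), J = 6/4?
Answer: 1/225 ≈ 0.0044444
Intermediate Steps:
J = 3/2 (J = 6*(¼) = 3/2 ≈ 1.5000)
b = 16
E(L) = 1/(L + 2*(8 - 2*L)/(3*L)) (E(L) = 1/(L + (-2*L + 8)/((L*(3/2)))) = 1/(L + (8 - 2*L)/((3*L/2))) = 1/(L + (8 - 2*L)*(2/(3*L))) = 1/(L + 2*(8 - 2*L)/(3*L)))
E(b)² = (3*16/(16 - 4*16 + 3*16²))² = (3*16/(16 - 64 + 3*256))² = (3*16/(16 - 64 + 768))² = (3*16/720)² = (3*16*(1/720))² = (1/15)² = 1/225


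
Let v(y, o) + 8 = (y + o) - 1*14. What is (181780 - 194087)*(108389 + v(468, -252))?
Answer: -1336330981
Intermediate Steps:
v(y, o) = -22 + o + y (v(y, o) = -8 + ((y + o) - 1*14) = -8 + ((o + y) - 14) = -8 + (-14 + o + y) = -22 + o + y)
(181780 - 194087)*(108389 + v(468, -252)) = (181780 - 194087)*(108389 + (-22 - 252 + 468)) = -12307*(108389 + 194) = -12307*108583 = -1336330981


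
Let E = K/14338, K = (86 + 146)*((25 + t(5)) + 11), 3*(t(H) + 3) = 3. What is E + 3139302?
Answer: 22505659982/7169 ≈ 3.1393e+6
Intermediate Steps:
t(H) = -2 (t(H) = -3 + (1/3)*3 = -3 + 1 = -2)
K = 7888 (K = (86 + 146)*((25 - 2) + 11) = 232*(23 + 11) = 232*34 = 7888)
E = 3944/7169 (E = 7888/14338 = (1/14338)*7888 = 3944/7169 ≈ 0.55015)
E + 3139302 = 3944/7169 + 3139302 = 22505659982/7169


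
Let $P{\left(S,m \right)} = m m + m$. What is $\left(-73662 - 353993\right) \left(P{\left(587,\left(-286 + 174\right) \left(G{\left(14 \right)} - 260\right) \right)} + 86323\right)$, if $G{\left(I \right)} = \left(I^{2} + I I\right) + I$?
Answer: $-114379697533125$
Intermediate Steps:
$G{\left(I \right)} = I + 2 I^{2}$ ($G{\left(I \right)} = \left(I^{2} + I^{2}\right) + I = 2 I^{2} + I = I + 2 I^{2}$)
$P{\left(S,m \right)} = m + m^{2}$ ($P{\left(S,m \right)} = m^{2} + m = m + m^{2}$)
$\left(-73662 - 353993\right) \left(P{\left(587,\left(-286 + 174\right) \left(G{\left(14 \right)} - 260\right) \right)} + 86323\right) = \left(-73662 - 353993\right) \left(\left(-286 + 174\right) \left(14 \left(1 + 2 \cdot 14\right) - 260\right) \left(1 + \left(-286 + 174\right) \left(14 \left(1 + 2 \cdot 14\right) - 260\right)\right) + 86323\right) = - 427655 \left(- 112 \left(14 \left(1 + 28\right) - 260\right) \left(1 - 112 \left(14 \left(1 + 28\right) - 260\right)\right) + 86323\right) = - 427655 \left(- 112 \left(14 \cdot 29 - 260\right) \left(1 - 112 \left(14 \cdot 29 - 260\right)\right) + 86323\right) = - 427655 \left(- 112 \left(406 - 260\right) \left(1 - 112 \left(406 - 260\right)\right) + 86323\right) = - 427655 \left(\left(-112\right) 146 \left(1 - 16352\right) + 86323\right) = - 427655 \left(- 16352 \left(1 - 16352\right) + 86323\right) = - 427655 \left(\left(-16352\right) \left(-16351\right) + 86323\right) = - 427655 \left(267371552 + 86323\right) = \left(-427655\right) 267457875 = -114379697533125$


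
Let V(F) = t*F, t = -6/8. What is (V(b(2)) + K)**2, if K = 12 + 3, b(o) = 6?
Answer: 441/4 ≈ 110.25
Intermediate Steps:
t = -3/4 (t = -6*1/8 = -3/4 ≈ -0.75000)
V(F) = -3*F/4
K = 15
(V(b(2)) + K)**2 = (-3/4*6 + 15)**2 = (-9/2 + 15)**2 = (21/2)**2 = 441/4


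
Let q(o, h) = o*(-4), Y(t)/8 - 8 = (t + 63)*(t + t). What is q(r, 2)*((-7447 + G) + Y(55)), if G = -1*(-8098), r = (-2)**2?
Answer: -1672880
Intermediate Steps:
Y(t) = 64 + 16*t*(63 + t) (Y(t) = 64 + 8*((t + 63)*(t + t)) = 64 + 8*((63 + t)*(2*t)) = 64 + 8*(2*t*(63 + t)) = 64 + 16*t*(63 + t))
r = 4
G = 8098
q(o, h) = -4*o
q(r, 2)*((-7447 + G) + Y(55)) = (-4*4)*((-7447 + 8098) + (64 + 16*55**2 + 1008*55)) = -16*(651 + (64 + 16*3025 + 55440)) = -16*(651 + (64 + 48400 + 55440)) = -16*(651 + 103904) = -16*104555 = -1672880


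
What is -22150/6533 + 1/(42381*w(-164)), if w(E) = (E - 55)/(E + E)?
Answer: -205581731026/60635640987 ≈ -3.3904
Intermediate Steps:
w(E) = (-55 + E)/(2*E) (w(E) = (-55 + E)/((2*E)) = (-55 + E)*(1/(2*E)) = (-55 + E)/(2*E))
-22150/6533 + 1/(42381*w(-164)) = -22150/6533 + 1/(42381*(((1/2)*(-55 - 164)/(-164)))) = -22150*1/6533 + 1/(42381*(((1/2)*(-1/164)*(-219)))) = -22150/6533 + 1/(42381*(219/328)) = -22150/6533 + (1/42381)*(328/219) = -22150/6533 + 328/9281439 = -205581731026/60635640987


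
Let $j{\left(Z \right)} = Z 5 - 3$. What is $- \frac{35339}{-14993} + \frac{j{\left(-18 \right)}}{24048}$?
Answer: $\frac{282812641}{120183888} \approx 2.3532$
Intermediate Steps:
$j{\left(Z \right)} = -3 + 5 Z$ ($j{\left(Z \right)} = 5 Z - 3 = -3 + 5 Z$)
$- \frac{35339}{-14993} + \frac{j{\left(-18 \right)}}{24048} = - \frac{35339}{-14993} + \frac{-3 + 5 \left(-18\right)}{24048} = \left(-35339\right) \left(- \frac{1}{14993}\right) + \left(-3 - 90\right) \frac{1}{24048} = \frac{35339}{14993} - \frac{31}{8016} = \frac{282812641}{120183888}$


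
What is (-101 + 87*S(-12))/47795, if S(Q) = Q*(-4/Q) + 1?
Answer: -362/47795 ≈ -0.0075740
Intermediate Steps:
S(Q) = -3 (S(Q) = Q*(-4/Q) + 1 = -4 + 1 = -3)
(-101 + 87*S(-12))/47795 = (-101 + 87*(-3))/47795 = (-101 - 261)*(1/47795) = -362*1/47795 = -362/47795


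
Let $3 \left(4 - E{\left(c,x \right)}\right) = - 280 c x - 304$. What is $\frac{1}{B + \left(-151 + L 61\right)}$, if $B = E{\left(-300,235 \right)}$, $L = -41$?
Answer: $- \frac{3}{19747640} \approx -1.5192 \cdot 10^{-7}$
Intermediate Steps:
$E{\left(c,x \right)} = \frac{316}{3} + \frac{280 c x}{3}$ ($E{\left(c,x \right)} = 4 - \frac{- 280 c x - 304}{3} = 4 - \frac{-304 - 280 c x}{3} = 4 + \left(\frac{304}{3} + \frac{280 c x}{3}\right) = \frac{316}{3} + \frac{280 c x}{3}$)
$B = - \frac{19739684}{3}$ ($B = \frac{316}{3} + \frac{280}{3} \left(-300\right) 235 = \frac{316}{3} - 6580000 = - \frac{19739684}{3} \approx -6.5799 \cdot 10^{6}$)
$\frac{1}{B + \left(-151 + L 61\right)} = \frac{1}{- \frac{19739684}{3} - 2652} = \frac{1}{- \frac{19747640}{3}} = - \frac{3}{19747640}$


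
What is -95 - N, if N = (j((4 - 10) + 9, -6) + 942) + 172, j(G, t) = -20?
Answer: -1189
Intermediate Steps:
N = 1094 (N = (-20 + 942) + 172 = 922 + 172 = 1094)
-95 - N = -95 - 1*1094 = -95 - 1094 = -1189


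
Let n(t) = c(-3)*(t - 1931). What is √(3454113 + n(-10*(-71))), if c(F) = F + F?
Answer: √3461439 ≈ 1860.5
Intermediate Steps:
c(F) = 2*F
n(t) = 11586 - 6*t (n(t) = (2*(-3))*(t - 1931) = -6*(-1931 + t) = 11586 - 6*t)
√(3454113 + n(-10*(-71))) = √(3454113 + (11586 - (-60)*(-71))) = √(3454113 + (11586 - 6*710)) = √(3454113 + (11586 - 4260)) = √(3454113 + 7326) = √3461439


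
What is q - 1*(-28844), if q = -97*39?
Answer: 25061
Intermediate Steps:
q = -3783
q - 1*(-28844) = -3783 - 1*(-28844) = -3783 + 28844 = 25061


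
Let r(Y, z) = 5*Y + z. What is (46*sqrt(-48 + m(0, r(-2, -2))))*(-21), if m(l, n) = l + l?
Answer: -3864*I*sqrt(3) ≈ -6692.6*I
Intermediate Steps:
r(Y, z) = z + 5*Y
m(l, n) = 2*l
(46*sqrt(-48 + m(0, r(-2, -2))))*(-21) = (46*sqrt(-48 + 2*0))*(-21) = (46*sqrt(-48 + 0))*(-21) = (46*sqrt(-48))*(-21) = (46*(4*I*sqrt(3)))*(-21) = (184*I*sqrt(3))*(-21) = -3864*I*sqrt(3)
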